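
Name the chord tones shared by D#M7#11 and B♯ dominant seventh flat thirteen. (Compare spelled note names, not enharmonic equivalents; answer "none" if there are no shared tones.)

D#M7#11 = D#, F##, A#, C##, G##.
B♯ dominant seventh flat thirteen = B#, D##, F##, A#, G#.
Shared: F##, A#.

F##  A#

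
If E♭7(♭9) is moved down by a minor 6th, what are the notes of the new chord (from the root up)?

G B D F A♭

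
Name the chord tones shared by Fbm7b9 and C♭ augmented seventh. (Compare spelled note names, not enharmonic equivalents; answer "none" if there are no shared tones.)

Cb

Fbm7b9: Fb Abb Cb Ebb Gbb
C♭ augmented seventh: Cb Eb G Bbb
Common to both → Cb.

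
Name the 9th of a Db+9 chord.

Root of Db+9 = Db. The 9th is a major 9th: Db up a major 9th → Eb.

Eb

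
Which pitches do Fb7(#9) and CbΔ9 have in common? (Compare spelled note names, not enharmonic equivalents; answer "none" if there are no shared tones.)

Fb7(#9) = Fb, Ab, Cb, Ebb, G.
CbΔ9 = Cb, Eb, Gb, Bb, Db.
Shared: Cb.

Cb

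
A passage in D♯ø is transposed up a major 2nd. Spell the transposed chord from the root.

A major 2nd up from D# is E#, so the new chord is E# half-diminished seventh.
Root: E#
Minor 3rd (3rd): G#
Diminished 5th (5th): B
Minor 7th (7th): D#

E# G# B D#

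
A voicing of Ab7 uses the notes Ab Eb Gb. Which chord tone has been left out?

C

The full Ab7 chord is Ab, C, Eb, Gb.
Comparing with the voicing, the major 3rd (3rd) — C — is absent.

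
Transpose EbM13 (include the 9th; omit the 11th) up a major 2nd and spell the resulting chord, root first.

Transposed root: E♭ → F (major 2nd up). So we spell F major thirteenth:
- root: F
- major 3rd: A
- perfect 5th: C
- major 7th: E
- major 9th: G
- major 13th: D

F, A, C, E, G, D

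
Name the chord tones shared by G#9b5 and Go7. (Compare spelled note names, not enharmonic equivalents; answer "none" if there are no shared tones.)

none

G#9b5: G# B# D F# A#
Go7: G Bb Db Fb
Common to both → none.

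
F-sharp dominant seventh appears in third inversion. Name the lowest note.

E

F-sharp dominant seventh in root position is F-sharp–A-sharp–C-sharp–E.
Third inversion places the seventh in the bass, which is E.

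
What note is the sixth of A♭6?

Root of A♭6 = Ab. The 6th is a major 6th: Ab up a major 6th → F.

F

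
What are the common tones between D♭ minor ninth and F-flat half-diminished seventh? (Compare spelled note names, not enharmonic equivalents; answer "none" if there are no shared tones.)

D♭ minor ninth = D-flat, F-flat, A-flat, C-flat, E-flat.
F-flat half-diminished seventh = F-flat, A-double-flat, C-double-flat, E-double-flat.
Shared: F-flat.

F-flat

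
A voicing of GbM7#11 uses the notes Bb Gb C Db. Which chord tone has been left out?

F

The full GbM7#11 chord is Gb, Bb, Db, F, C.
Comparing with the voicing, the major 7th (7th) — F — is absent.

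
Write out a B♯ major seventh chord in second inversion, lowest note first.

B♯ major seventh = B♯–D𝄪–F𝄪–A𝄪; second inversion → fifth (F𝄪) lowest.

F𝄪 – A𝄪 – B♯ – D𝄪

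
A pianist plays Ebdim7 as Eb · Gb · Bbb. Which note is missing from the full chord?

Dbb

Ebdim7 = Eb, Gb, Bbb, Dbb. The voicing lacks the 7th (diminished 7th), Dbb.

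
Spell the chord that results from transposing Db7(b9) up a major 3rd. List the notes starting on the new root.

F A C E♭ G♭

D♭ up a major 3rd → F. New chord: F dominant seventh flat nine.
- root: F
- major 3rd: A
- perfect 5th: C
- minor 7th: E♭
- minor 9th: G♭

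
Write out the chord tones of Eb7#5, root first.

Eb – G – B – Db

Eb7#5: augmented seventh on Eb.
Eb — root
G — major 3rd
B — augmented 5th
Db — minor 7th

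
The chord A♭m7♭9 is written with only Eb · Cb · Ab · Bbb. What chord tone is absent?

A♭m7♭9 = Ab, Cb, Eb, Gb, Bbb. The voicing lacks the 7th (minor 7th), Gb.

Gb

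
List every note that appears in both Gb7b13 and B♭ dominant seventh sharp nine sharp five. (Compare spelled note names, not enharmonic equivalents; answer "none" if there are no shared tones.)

Bb

Gb7b13: Gb Bb Db Fb Ebb
B♭ dominant seventh sharp nine sharp five: Bb D F# Ab C#
Common to both → Bb.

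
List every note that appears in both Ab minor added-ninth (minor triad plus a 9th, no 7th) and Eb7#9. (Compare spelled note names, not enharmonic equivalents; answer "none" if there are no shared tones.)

Eb, Bb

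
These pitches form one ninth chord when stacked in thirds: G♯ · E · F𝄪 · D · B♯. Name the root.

E

Arranged so that each adjacent pair is a third by letter name: E – G♯ – B♯ – D – F𝄪.
The bottom of that stack, E, is the root (this is E dominant seventh sharp nine sharp five).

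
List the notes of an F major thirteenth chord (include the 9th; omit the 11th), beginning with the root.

F, A, C, E, G, D

F major thirteenth: major thirteenth on F.
- root: F
- major 3rd: A
- perfect 5th: C
- major 7th: E
- major 9th: G
- major 13th: D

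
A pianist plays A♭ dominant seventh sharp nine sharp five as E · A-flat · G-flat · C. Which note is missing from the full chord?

B

The full A♭ dominant seventh sharp nine sharp five chord is A-flat, C, E, G-flat, B.
Comparing with the voicing, the augmented 9th (9th) — B — is absent.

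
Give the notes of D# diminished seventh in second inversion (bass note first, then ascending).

D# diminished seventh = D#–F#–A–C; second inversion → fifth (A) lowest.

A, C, D#, F#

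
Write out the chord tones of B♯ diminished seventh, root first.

B#, D#, F#, A

Root B#, quality diminished seventh:
root → B#
3rd (minor 3rd) → D#
5th (diminished 5th) → F#
7th (diminished 7th) → A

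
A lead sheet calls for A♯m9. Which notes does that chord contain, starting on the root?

A♯m9: minor ninth on A♯.
root → A♯
3rd (minor 3rd) → C♯
5th (perfect 5th) → E♯
7th (minor 7th) → G♯
9th (major 9th) → B♯

A♯, C♯, E♯, G♯, B♯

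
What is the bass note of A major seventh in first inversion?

A major seventh in root position is A–C#–E–G#.
First inversion places the third in the bass, which is C#.

C#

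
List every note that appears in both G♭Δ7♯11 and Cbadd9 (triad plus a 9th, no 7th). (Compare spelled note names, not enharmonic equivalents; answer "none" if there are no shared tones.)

Gb, Db

G♭Δ7♯11: Gb Bb Db F C
Cbadd9: Cb Eb Gb Db
Common to both → Gb, Db.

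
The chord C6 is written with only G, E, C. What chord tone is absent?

The full C6 chord is C, E, G, A.
Comparing with the voicing, the major 6th (6th) — A — is absent.

A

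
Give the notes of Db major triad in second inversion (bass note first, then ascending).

In root position, Db major triad is Db–F–Ab.
Second inversion puts the fifth (Ab) in the bass.

Ab, Db, F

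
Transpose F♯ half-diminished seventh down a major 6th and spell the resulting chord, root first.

A, C, Eb, G

Transposed root: F# → A (major 6th down). So we spell A half-diminished seventh:
- root: A
- minor 3rd: C
- diminished 5th: Eb
- minor 7th: G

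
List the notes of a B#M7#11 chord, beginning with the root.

B# – D## – F## – A## – E##

B#M7#11 is a major seventh sharp eleven built on B#.
- root: B#
- major 3rd: D##
- perfect 5th: F##
- major 7th: A##
- augmented 11th: E##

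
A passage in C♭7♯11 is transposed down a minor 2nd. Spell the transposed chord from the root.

Bb – D – F – Ab – E

Transposed root: Cb → Bb (minor 2nd down). So we spell Bb dominant seventh sharp eleven:
root → Bb
3rd (major 3rd) → D
5th (perfect 5th) → F
7th (minor 7th) → Ab
11th (augmented 11th) → E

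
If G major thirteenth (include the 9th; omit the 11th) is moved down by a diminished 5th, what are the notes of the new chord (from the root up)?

G down a diminished 5th → C-sharp. New chord: C-sharp major thirteenth.
C-sharp — root
E-sharp — major 3rd
G-sharp — perfect 5th
B-sharp — major 7th
D-sharp — major 9th
A-sharp — major 13th

C-sharp, E-sharp, G-sharp, B-sharp, D-sharp, A-sharp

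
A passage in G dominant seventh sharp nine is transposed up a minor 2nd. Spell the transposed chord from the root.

A-flat  C  E-flat  G-flat  B

G up a minor 2nd → A-flat. New chord: A-flat dominant seventh sharp nine.
root → A-flat
3rd (major 3rd) → C
5th (perfect 5th) → E-flat
7th (minor 7th) → G-flat
9th (augmented 9th) → B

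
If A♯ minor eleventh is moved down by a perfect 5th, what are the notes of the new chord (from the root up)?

Transposed root: A# → D# (perfect 5th down). So we spell D# minor eleventh:
Root: D#
Minor 3rd (3rd): F#
Perfect 5th (5th): A#
Minor 7th (7th): C#
Major 9th (9th): E#
Perfect 11th (11th): G#

D# F# A# C# E# G#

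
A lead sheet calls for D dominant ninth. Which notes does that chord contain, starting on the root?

D, F#, A, C, E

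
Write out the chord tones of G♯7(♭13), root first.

G♯7(♭13): dominant seventh flat thirteen on G#.
root → G#
3rd (major 3rd) → B#
5th (perfect 5th) → D#
7th (minor 7th) → F#
13th (minor 13th) → E

G# – B# – D# – F# – E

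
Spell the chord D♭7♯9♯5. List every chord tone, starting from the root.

Root Db, quality dominant seventh sharp nine sharp five:
Root: Db
Major 3rd (3rd): F
Augmented 5th (5th): A
Minor 7th (7th): Cb
Augmented 9th (9th): E

Db – F – A – Cb – E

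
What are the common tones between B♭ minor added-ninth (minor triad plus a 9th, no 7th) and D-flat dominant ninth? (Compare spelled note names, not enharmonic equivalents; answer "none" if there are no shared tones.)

B♭ minor added-ninth = B-flat, D-flat, F, C.
D-flat dominant ninth = D-flat, F, A-flat, C-flat, E-flat.
Shared: D-flat, F.

D-flat F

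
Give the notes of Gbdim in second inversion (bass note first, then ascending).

Dbb, Gb, Bbb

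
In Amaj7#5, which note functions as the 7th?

G♯

Amaj7#5 is built on A; its 7th is a major 7th above the root.
A seventh above A uses the letter G, and the major 7th above A is G♯.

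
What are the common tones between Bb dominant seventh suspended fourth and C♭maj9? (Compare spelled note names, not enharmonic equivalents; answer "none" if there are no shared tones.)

Bb, Eb

Bb dominant seventh suspended fourth = Bb, Eb, F, Ab.
C♭maj9 = Cb, Eb, Gb, Bb, Db.
Shared: Bb, Eb.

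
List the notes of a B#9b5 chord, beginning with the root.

B# – D## – F# – A# – C##

B#9b5: dominant ninth flat five on B#.
Root: B#
Major 3rd (3rd): D##
Diminished 5th (5th): F#
Minor 7th (7th): A#
Major 9th (9th): C##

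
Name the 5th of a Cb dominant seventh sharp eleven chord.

Gb

Cb dominant seventh sharp eleven is built on Cb; its 5th is a perfect 5th above the root.
A fifth above C uses the letter G, and the perfect 5th above Cb is Gb.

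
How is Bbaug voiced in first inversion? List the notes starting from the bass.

Bbaug = Bb–D–F#; first inversion → third (D) lowest.

D  F#  Bb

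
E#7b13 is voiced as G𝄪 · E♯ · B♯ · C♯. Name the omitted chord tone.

E#7b13 = E♯, G𝄪, B♯, D♯, C♯. The voicing lacks the 7th (minor 7th), D♯.

D♯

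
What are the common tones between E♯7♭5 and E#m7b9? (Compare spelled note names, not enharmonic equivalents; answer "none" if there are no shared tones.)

E#  D#

E♯7♭5 = E#, G##, B, D#.
E#m7b9 = E#, G#, B#, D#, F#.
Shared: E#, D#.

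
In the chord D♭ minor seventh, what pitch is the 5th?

Root of D♭ minor seventh = Db. The 5th is a perfect 5th: Db up a perfect 5th → Ab.

Ab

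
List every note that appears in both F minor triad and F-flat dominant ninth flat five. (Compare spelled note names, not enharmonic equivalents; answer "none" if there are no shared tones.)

A-flat

F minor triad = F, A-flat, C.
F-flat dominant ninth flat five = F-flat, A-flat, C-double-flat, E-double-flat, G-flat.
Shared: A-flat.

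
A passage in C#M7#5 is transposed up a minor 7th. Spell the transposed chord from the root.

B, D#, F##, A#

C# up a minor 7th → B. New chord: B augmented major seventh.
Root: B
Major 3rd (3rd): D#
Augmented 5th (5th): F##
Major 7th (7th): A#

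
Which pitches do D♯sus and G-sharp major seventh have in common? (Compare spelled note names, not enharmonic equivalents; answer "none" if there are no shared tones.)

D#, G#

D♯sus: D# G# A#
G-sharp major seventh: G# B# D# F##
Common to both → D#, G#.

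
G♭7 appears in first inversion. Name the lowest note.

Bb

G♭7 in root position is Gb–Bb–Db–Fb.
First inversion places the third in the bass, which is Bb.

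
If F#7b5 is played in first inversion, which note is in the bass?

A#

F#7b5 in root position is F#–A#–C–E.
First inversion places the third in the bass, which is A#.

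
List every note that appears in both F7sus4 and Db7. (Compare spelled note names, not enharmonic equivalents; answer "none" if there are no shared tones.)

F7sus4: F Bb C Eb
Db7: Db F Ab Cb
Common to both → F.

F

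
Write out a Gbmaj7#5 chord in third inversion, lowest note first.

Gbmaj7#5 = Gb–Bb–D–F; third inversion → seventh (F) lowest.

F, Gb, Bb, D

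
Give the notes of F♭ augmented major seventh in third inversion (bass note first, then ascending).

E-flat, F-flat, A-flat, C

In root position, F♭ augmented major seventh is F-flat–A-flat–C–E-flat.
Third inversion puts the seventh (E-flat) in the bass.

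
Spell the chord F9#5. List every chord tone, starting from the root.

F, A, C♯, E♭, G

Root F, quality dominant ninth sharp five:
Root: F
Major 3rd (3rd): A
Augmented 5th (5th): C♯
Minor 7th (7th): E♭
Major 9th (9th): G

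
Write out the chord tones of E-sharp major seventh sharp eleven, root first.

E-sharp, G-double-sharp, B-sharp, D-double-sharp, A-double-sharp

Root E-sharp, quality major seventh sharp eleven:
Root: E-sharp
Major 3rd (3rd): G-double-sharp
Perfect 5th (5th): B-sharp
Major 7th (7th): D-double-sharp
Augmented 11th (11th): A-double-sharp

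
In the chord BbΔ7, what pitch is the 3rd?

D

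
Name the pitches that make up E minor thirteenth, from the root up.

E  G  B  D  F#  A  C#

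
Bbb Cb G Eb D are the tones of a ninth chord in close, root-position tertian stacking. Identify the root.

Arranged so that each adjacent pair is a third by letter name: Cb – Eb – G – Bbb – D.
The bottom of that stack, Cb, is the root (this is Cb dominant seventh sharp nine sharp five).

Cb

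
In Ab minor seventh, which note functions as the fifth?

Eb

Root of Ab minor seventh = Ab. The 5th is a perfect 5th: Ab up a perfect 5th → Eb.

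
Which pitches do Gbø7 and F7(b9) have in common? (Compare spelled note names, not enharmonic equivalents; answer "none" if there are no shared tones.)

G♭

Gbø7 = G♭, B𝄫, D𝄫, F♭.
F7(b9) = F, A, C, E♭, G♭.
Shared: G♭.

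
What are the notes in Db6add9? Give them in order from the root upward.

D♭, F, A♭, B♭, E♭

Db6add9: six-nine on D♭.
- root: D♭
- major 3rd: F
- perfect 5th: A♭
- major 6th: B♭
- major 9th: E♭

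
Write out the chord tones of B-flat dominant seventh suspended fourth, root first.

B-flat, E-flat, F, A-flat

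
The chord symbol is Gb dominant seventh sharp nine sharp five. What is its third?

Bb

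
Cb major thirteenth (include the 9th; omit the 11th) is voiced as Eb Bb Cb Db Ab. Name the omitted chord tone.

Gb

The full Cb major thirteenth chord is Cb, Eb, Gb, Bb, Db, Ab.
Comparing with the voicing, the perfect 5th (5th) — Gb — is absent.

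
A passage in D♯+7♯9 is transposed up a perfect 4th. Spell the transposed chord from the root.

Transposed root: D# → G# (perfect 4th up). So we spell G# dominant seventh sharp nine sharp five:
root → G#
3rd (major 3rd) → B#
5th (augmented 5th) → D##
7th (minor 7th) → F#
9th (augmented 9th) → A##

G#, B#, D##, F#, A##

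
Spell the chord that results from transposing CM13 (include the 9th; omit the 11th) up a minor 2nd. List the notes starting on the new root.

A minor 2nd up from C is D♭, so the new chord is D♭ major thirteenth.
D♭ — root
F — major 3rd
A♭ — perfect 5th
C — major 7th
E♭ — major 9th
B♭ — major 13th

D♭  F  A♭  C  E♭  B♭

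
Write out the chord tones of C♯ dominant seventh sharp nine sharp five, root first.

C-sharp – E-sharp – G-double-sharp – B – D-double-sharp

Root C-sharp, quality dominant seventh sharp nine sharp five:
root → C-sharp
3rd (major 3rd) → E-sharp
5th (augmented 5th) → G-double-sharp
7th (minor 7th) → B
9th (augmented 9th) → D-double-sharp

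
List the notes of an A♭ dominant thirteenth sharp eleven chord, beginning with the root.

Root A♭, quality dominant thirteenth sharp eleven:
Root: A♭
Major 3rd (3rd): C
Perfect 5th (5th): E♭
Minor 7th (7th): G♭
Major 9th (9th): B♭
Augmented 11th (11th): D
Major 13th (13th): F

A♭, C, E♭, G♭, B♭, D, F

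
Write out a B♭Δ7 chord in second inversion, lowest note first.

F  A  Bb  D

B♭Δ7 = Bb–D–F–A; second inversion → fifth (F) lowest.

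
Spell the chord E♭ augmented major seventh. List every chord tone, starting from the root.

E-flat  G  B  D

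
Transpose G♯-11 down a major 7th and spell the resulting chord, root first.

A, C, E, G, B, D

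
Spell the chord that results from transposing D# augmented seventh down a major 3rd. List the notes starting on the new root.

B – D# – F## – A

A major 3rd down from D# is B, so the new chord is B augmented seventh.
Root: B
Major 3rd (3rd): D#
Augmented 5th (5th): F##
Minor 7th (7th): A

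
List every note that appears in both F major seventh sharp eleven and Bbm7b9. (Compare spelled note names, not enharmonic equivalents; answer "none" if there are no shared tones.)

F major seventh sharp eleven = F, A, C, E, B.
Bbm7b9 = Bb, Db, F, Ab, Cb.
Shared: F.

F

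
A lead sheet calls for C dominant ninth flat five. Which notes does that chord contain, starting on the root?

C dominant ninth flat five: dominant ninth flat five on C.
root → C
3rd (major 3rd) → E
5th (diminished 5th) → G-flat
7th (minor 7th) → B-flat
9th (major 9th) → D

C  E  G-flat  B-flat  D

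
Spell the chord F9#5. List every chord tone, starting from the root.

F A C# Eb G

F9#5 is a dominant ninth sharp five built on F.
- root: F
- major 3rd: A
- augmented 5th: C#
- minor 7th: Eb
- major 9th: G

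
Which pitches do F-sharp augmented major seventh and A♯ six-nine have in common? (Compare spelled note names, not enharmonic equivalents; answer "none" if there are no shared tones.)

A-sharp C-double-sharp E-sharp

F-sharp augmented major seventh: F-sharp A-sharp C-double-sharp E-sharp
A♯ six-nine: A-sharp C-double-sharp E-sharp F-double-sharp B-sharp
Common to both → A-sharp, C-double-sharp, E-sharp.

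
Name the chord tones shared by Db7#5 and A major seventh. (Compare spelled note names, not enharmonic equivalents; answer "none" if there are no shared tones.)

A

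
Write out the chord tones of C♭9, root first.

Cb – Eb – Gb – Bbb – Db

C♭9 is a dominant ninth built on Cb.
Cb — root
Eb — major 3rd
Gb — perfect 5th
Bbb — minor 7th
Db — major 9th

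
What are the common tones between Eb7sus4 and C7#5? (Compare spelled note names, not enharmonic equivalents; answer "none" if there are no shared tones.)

Eb7sus4: Eb Ab Bb Db
C7#5: C E G# Bb
Common to both → Bb.

Bb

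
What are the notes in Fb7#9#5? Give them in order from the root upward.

Fb  Ab  C  Ebb  G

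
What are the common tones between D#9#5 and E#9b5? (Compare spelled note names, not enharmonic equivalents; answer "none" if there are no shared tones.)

D#9#5 = D#, F##, A##, C#, E#.
E#9b5 = E#, G##, B, D#, F##.
Shared: D#, F##, E#.

D#, F##, E#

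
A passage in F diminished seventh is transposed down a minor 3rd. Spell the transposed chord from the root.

D, F, Ab, Cb

A minor 3rd down from F is D, so the new chord is D diminished seventh.
root → D
3rd (minor 3rd) → F
5th (diminished 5th) → Ab
7th (diminished 7th) → Cb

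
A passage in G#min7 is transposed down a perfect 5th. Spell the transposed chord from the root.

C#, E, G#, B

G# down a perfect 5th → C#. New chord: C# minor seventh.
root → C#
3rd (minor 3rd) → E
5th (perfect 5th) → G#
7th (minor 7th) → B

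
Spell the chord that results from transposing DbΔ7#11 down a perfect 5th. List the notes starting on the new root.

Gb, Bb, Db, F, C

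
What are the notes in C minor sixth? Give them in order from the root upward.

C minor sixth is a minor sixth built on C.
root → C
3rd (minor 3rd) → Eb
5th (perfect 5th) → G
6th (major 6th) → A

C, Eb, G, A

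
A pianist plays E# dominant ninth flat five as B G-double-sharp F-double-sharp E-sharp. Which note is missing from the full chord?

D-sharp

E# dominant ninth flat five = E-sharp, G-double-sharp, B, D-sharp, F-double-sharp. The voicing lacks the 7th (minor 7th), D-sharp.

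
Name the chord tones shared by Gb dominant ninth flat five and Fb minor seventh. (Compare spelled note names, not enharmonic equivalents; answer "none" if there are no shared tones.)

Fb

Gb dominant ninth flat five: Gb Bb Dbb Fb Ab
Fb minor seventh: Fb Abb Cb Ebb
Common to both → Fb.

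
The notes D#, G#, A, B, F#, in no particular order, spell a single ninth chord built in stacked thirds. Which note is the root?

Stacking in thirds gives G# – B – D# – F# – A, so G# is the root — G# minor seventh flat nine.

G#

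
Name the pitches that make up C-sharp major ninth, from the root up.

C-sharp  E-sharp  G-sharp  B-sharp  D-sharp

Root C-sharp, quality major ninth:
Root: C-sharp
Major 3rd (3rd): E-sharp
Perfect 5th (5th): G-sharp
Major 7th (7th): B-sharp
Major 9th (9th): D-sharp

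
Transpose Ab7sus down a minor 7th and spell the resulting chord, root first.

B♭, E♭, F, A♭

A minor 7th down from A♭ is B♭, so the new chord is B♭ dominant seventh suspended fourth.
- root: B♭
- perfect 4th: E♭
- perfect 5th: F
- minor 7th: A♭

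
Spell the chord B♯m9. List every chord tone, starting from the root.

B# D# F## A# C##

B♯m9 is a minor ninth built on B#.
root → B#
3rd (minor 3rd) → D#
5th (perfect 5th) → F##
7th (minor 7th) → A#
9th (major 9th) → C##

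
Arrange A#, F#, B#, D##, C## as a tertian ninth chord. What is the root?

B#

Stacking in thirds gives B# – D## – F# – A# – C##, so B# is the root — B# dominant ninth flat five.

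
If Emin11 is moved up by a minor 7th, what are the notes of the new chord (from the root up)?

A minor 7th up from E is D, so the new chord is D minor eleventh.
- root: D
- minor 3rd: F
- perfect 5th: A
- minor 7th: C
- major 9th: E
- perfect 11th: G

D, F, A, C, E, G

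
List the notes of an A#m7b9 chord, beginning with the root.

A#m7b9: minor seventh flat nine on A#.
- root: A#
- minor 3rd: C#
- perfect 5th: E#
- minor 7th: G#
- minor 9th: B

A# – C# – E# – G# – B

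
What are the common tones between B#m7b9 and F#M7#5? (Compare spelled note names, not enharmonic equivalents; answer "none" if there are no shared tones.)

B#m7b9 = B#, D#, F##, A#, C#.
F#M7#5 = F#, A#, C##, E#.
Shared: A#.

A#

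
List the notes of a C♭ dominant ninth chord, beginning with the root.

C♭  E♭  G♭  B𝄫  D♭

C♭ dominant ninth is a dominant ninth built on C♭.
root → C♭
3rd (major 3rd) → E♭
5th (perfect 5th) → G♭
7th (minor 7th) → B𝄫
9th (major 9th) → D♭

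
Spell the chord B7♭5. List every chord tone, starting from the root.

B – D# – F – A

Root B, quality dominant seventh flat five:
root → B
3rd (major 3rd) → D#
5th (diminished 5th) → F
7th (minor 7th) → A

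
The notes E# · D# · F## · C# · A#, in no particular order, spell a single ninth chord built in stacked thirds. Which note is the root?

D#

Stacking in thirds gives D# – F## – A# – C# – E#, so D# is the root — D# dominant ninth.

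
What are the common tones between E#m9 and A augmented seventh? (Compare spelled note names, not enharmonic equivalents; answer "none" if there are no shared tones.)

E#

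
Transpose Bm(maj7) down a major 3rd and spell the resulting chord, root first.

G – Bb – D – F#

B down a major 3rd → G. New chord: G minor-major seventh.
G — root
Bb — minor 3rd
D — perfect 5th
F# — major 7th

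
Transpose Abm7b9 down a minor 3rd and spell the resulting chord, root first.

A minor 3rd down from Ab is F, so the new chord is F minor seventh flat nine.
F — root
Ab — minor 3rd
C — perfect 5th
Eb — minor 7th
Gb — minor 9th

F  Ab  C  Eb  Gb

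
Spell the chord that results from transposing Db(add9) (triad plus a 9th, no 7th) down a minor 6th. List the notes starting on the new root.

A minor 6th down from D♭ is F, so the new chord is F added-ninth.
Root: F
Major 3rd (3rd): A
Perfect 5th (5th): C
Major 9th (9th): G

F  A  C  G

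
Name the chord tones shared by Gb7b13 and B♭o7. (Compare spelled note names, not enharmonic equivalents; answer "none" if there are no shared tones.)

Bb  Db  Fb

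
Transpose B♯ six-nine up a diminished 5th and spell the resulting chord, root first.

B-sharp up a diminished 5th → F-sharp. New chord: F-sharp six-nine.
Root: F-sharp
Major 3rd (3rd): A-sharp
Perfect 5th (5th): C-sharp
Major 6th (6th): D-sharp
Major 9th (9th): G-sharp

F-sharp A-sharp C-sharp D-sharp G-sharp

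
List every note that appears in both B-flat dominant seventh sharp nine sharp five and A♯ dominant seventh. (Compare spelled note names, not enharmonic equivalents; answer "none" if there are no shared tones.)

B-flat dominant seventh sharp nine sharp five: Bb D F# Ab C#
A♯ dominant seventh: A# C## E# G#
Common to both → none.

none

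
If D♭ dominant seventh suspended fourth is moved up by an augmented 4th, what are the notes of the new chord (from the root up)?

G – C – D – F

An augmented 4th up from D♭ is G, so the new chord is G dominant seventh suspended fourth.
root → G
4th (perfect 4th) → C
5th (perfect 5th) → D
7th (minor 7th) → F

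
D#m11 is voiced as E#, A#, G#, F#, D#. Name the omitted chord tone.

The full D#m11 chord is D#, F#, A#, C#, E#, G#.
Comparing with the voicing, the minor 7th (7th) — C# — is absent.

C#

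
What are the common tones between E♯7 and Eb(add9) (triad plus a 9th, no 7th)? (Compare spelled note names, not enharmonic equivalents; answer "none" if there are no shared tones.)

none

E♯7: E# G## B# D#
Eb(add9): Eb G Bb F
Common to both → none.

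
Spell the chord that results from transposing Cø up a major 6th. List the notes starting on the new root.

A – C – Eb – G

Transposed root: C → A (major 6th up). So we spell A half-diminished seventh:
Root: A
Minor 3rd (3rd): C
Diminished 5th (5th): Eb
Minor 7th (7th): G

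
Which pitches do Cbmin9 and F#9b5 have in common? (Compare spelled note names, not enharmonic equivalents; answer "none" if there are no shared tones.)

Cbmin9 = C♭, E𝄫, G♭, B𝄫, D♭.
F#9b5 = F♯, A♯, C, E, G♯.
Shared: none.

none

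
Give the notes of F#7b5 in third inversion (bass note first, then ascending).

E  F#  A#  C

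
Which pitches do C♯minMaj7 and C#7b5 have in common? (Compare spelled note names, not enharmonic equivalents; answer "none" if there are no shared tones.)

C#

C♯minMaj7: C# E G# B#
C#7b5: C# E# G B
Common to both → C#.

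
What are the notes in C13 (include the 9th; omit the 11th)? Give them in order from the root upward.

C – E – G – Bb – D – A

C13 is a dominant thirteenth built on C.
root → C
3rd (major 3rd) → E
5th (perfect 5th) → G
7th (minor 7th) → Bb
9th (major 9th) → D
13th (major 13th) → A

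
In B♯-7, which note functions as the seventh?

A♯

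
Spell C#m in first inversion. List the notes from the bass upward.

C#m = C#–E–G#; first inversion → third (E) lowest.

E, G#, C#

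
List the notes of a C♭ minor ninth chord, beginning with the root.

Root Cb, quality minor ninth:
- root: Cb
- minor 3rd: Ebb
- perfect 5th: Gb
- minor 7th: Bbb
- major 9th: Db

Cb, Ebb, Gb, Bbb, Db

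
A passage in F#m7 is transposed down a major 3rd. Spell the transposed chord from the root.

D, F, A, C

Transposed root: F# → D (major 3rd down). So we spell D minor seventh:
D — root
F — minor 3rd
A — perfect 5th
C — minor 7th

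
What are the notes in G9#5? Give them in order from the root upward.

G9#5: dominant ninth sharp five on G.
Root: G
Major 3rd (3rd): B
Augmented 5th (5th): D#
Minor 7th (7th): F
Major 9th (9th): A

G B D# F A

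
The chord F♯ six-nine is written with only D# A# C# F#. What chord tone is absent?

The full F♯ six-nine chord is F#, A#, C#, D#, G#.
Comparing with the voicing, the major 9th (9th) — G# — is absent.

G#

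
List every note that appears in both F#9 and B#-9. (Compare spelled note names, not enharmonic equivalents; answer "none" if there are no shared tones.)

F#9: F♯ A♯ C♯ E G♯
B#-9: B♯ D♯ F𝄪 A♯ C𝄪
Common to both → A♯.

A♯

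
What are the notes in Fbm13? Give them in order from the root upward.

Fbm13: minor thirteenth on Fb.
root → Fb
3rd (minor 3rd) → Abb
5th (perfect 5th) → Cb
7th (minor 7th) → Ebb
9th (major 9th) → Gb
11th (perfect 11th) → Bbb
13th (major 13th) → Db

Fb – Abb – Cb – Ebb – Gb – Bbb – Db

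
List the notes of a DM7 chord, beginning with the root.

D, F♯, A, C♯

DM7: major seventh on D.
root → D
3rd (major 3rd) → F♯
5th (perfect 5th) → A
7th (major 7th) → C♯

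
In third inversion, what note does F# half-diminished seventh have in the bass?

F# half-diminished seventh = F-sharp–A–C–E. Third inversion → seventh in the bass = E.

E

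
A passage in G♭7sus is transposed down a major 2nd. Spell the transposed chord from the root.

Fb  Bbb  Cb  Ebb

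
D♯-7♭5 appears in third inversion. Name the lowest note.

D♯-7♭5 = D♯–F♯–A–C♯. Third inversion → seventh in the bass = C♯.

C♯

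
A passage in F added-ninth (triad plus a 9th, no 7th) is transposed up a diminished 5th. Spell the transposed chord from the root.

C-flat, E-flat, G-flat, D-flat

F up a diminished 5th → C-flat. New chord: C-flat added-ninth.
C-flat — root
E-flat — major 3rd
G-flat — perfect 5th
D-flat — major 9th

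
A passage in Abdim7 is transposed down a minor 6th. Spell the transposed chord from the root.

Ab down a minor 6th → C. New chord: C diminished seventh.
root → C
3rd (minor 3rd) → Eb
5th (diminished 5th) → Gb
7th (diminished 7th) → Bbb

C, Eb, Gb, Bbb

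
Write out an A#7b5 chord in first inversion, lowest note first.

C##, E, G#, A#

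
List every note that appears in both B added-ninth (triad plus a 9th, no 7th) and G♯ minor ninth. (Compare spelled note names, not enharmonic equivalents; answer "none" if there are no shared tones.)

B, D-sharp, F-sharp

B added-ninth: B D-sharp F-sharp C-sharp
G♯ minor ninth: G-sharp B D-sharp F-sharp A-sharp
Common to both → B, D-sharp, F-sharp.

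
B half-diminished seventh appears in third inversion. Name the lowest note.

A

B half-diminished seventh = B–D–F–A. Third inversion → seventh in the bass = A.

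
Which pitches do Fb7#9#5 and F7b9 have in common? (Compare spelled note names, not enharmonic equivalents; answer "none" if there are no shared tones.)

Fb7#9#5: F♭ A♭ C E𝄫 G
F7b9: F A C E♭ G♭
Common to both → C.

C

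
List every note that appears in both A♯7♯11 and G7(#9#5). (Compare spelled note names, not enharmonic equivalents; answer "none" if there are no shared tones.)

A♯7♯11: A# C## E# G# D##
G7(#9#5): G B D# F A#
Common to both → A#.

A#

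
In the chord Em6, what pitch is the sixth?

Em6 is built on E; its 6th is a major 6th above the root.
A sixth above E uses the letter C, and the major 6th above E is C#.

C#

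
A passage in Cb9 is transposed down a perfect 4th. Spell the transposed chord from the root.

Cb down a perfect 4th → Gb. New chord: Gb dominant ninth.
root → Gb
3rd (major 3rd) → Bb
5th (perfect 5th) → Db
7th (minor 7th) → Fb
9th (major 9th) → Ab

Gb  Bb  Db  Fb  Ab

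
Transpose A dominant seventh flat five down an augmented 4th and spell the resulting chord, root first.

Eb G Bbb Db

Transposed root: A → Eb (augmented 4th down). So we spell Eb dominant seventh flat five:
- root: Eb
- major 3rd: G
- diminished 5th: Bbb
- minor 7th: Db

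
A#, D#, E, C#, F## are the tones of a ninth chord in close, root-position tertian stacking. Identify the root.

Arranged so that each adjacent pair is a third by letter name: D# – F## – A# – C# – E.
The bottom of that stack, D#, is the root (this is D# dominant seventh flat nine).

D#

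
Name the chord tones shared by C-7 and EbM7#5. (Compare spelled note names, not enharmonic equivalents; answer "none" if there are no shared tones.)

Eb G

C-7: C Eb G Bb
EbM7#5: Eb G B D
Common to both → Eb, G.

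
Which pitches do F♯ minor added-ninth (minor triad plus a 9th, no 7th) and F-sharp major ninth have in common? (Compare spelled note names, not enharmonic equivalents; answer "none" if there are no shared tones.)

F-sharp, C-sharp, G-sharp

F♯ minor added-ninth: F-sharp A C-sharp G-sharp
F-sharp major ninth: F-sharp A-sharp C-sharp E-sharp G-sharp
Common to both → F-sharp, C-sharp, G-sharp.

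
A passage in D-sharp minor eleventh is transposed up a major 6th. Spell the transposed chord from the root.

B#, D#, F##, A#, C##, E#

D# up a major 6th → B#. New chord: B# minor eleventh.
root → B#
3rd (minor 3rd) → D#
5th (perfect 5th) → F##
7th (minor 7th) → A#
9th (major 9th) → C##
11th (perfect 11th) → E#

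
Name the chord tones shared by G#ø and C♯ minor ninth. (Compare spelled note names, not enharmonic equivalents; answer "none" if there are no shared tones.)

G#ø = G#, B, D, F#.
C♯ minor ninth = C#, E, G#, B, D#.
Shared: G#, B.

G# B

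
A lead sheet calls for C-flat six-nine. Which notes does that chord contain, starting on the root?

C♭, E♭, G♭, A♭, D♭

C-flat six-nine: six-nine on C♭.
root → C♭
3rd (major 3rd) → E♭
5th (perfect 5th) → G♭
6th (major 6th) → A♭
9th (major 9th) → D♭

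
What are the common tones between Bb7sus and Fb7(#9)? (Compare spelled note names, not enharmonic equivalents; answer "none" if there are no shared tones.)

Ab

Bb7sus: Bb Eb F Ab
Fb7(#9): Fb Ab Cb Ebb G
Common to both → Ab.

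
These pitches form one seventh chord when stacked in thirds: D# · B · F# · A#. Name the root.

Arranged so that each adjacent pair is a third by letter name: B – D# – F# – A#.
The bottom of that stack, B, is the root (this is B major seventh).

B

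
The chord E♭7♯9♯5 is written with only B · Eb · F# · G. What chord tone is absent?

E♭7♯9♯5 = Eb, G, B, Db, F#. The voicing lacks the 7th (minor 7th), Db.

Db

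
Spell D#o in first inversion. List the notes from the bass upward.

D#o = D♯–F♯–A; first inversion → third (F♯) lowest.

F♯ – A – D♯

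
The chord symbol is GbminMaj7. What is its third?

GbminMaj7 is built on G♭; its 3rd is a minor 3rd above the root.
A third above G uses the letter B, and the minor 3rd above G♭ is B𝄫.

B𝄫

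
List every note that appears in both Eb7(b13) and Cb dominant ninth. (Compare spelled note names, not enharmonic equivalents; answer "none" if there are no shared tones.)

Eb  Db  Cb

Eb7(b13) = Eb, G, Bb, Db, Cb.
Cb dominant ninth = Cb, Eb, Gb, Bbb, Db.
Shared: Eb, Db, Cb.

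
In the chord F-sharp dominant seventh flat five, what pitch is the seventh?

E

Root of F-sharp dominant seventh flat five = F-sharp. The 7th is a minor 7th: F-sharp up a minor 7th → E.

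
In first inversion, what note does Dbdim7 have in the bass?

F♭

Dbdim7 = D♭–F♭–A𝄫–C𝄫. First inversion → third in the bass = F♭.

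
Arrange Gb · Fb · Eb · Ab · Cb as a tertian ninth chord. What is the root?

Fb

Stacking in thirds gives Fb – Ab – Cb – Eb – Gb, so Fb is the root — Fb major ninth.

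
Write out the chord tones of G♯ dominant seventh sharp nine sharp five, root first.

G-sharp B-sharp D-double-sharp F-sharp A-double-sharp

G♯ dominant seventh sharp nine sharp five is a dominant seventh sharp nine sharp five built on G-sharp.
Root: G-sharp
Major 3rd (3rd): B-sharp
Augmented 5th (5th): D-double-sharp
Minor 7th (7th): F-sharp
Augmented 9th (9th): A-double-sharp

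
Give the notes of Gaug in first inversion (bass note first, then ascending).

Gaug = G–B–D#; first inversion → third (B) lowest.

B, D#, G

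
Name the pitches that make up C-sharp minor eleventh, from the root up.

C# E G# B D# F#

C-sharp minor eleventh is a minor eleventh built on C#.
root → C#
3rd (minor 3rd) → E
5th (perfect 5th) → G#
7th (minor 7th) → B
9th (major 9th) → D#
11th (perfect 11th) → F#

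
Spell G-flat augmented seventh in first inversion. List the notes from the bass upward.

B-flat, D, F-flat, G-flat

In root position, G-flat augmented seventh is G-flat–B-flat–D–F-flat.
First inversion puts the third (B-flat) in the bass.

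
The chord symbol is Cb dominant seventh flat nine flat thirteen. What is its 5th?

Cb dominant seventh flat nine flat thirteen is built on Cb; its 5th is a perfect 5th above the root.
A fifth above C uses the letter G, and the perfect 5th above Cb is Gb.

Gb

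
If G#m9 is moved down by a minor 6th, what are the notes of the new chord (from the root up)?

B#  D#  F##  A#  C##

A minor 6th down from G# is B#, so the new chord is B# minor ninth.
B# — root
D# — minor 3rd
F## — perfect 5th
A# — minor 7th
C## — major 9th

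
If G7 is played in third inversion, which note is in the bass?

G7 = G–B–D–F. Third inversion → seventh in the bass = F.

F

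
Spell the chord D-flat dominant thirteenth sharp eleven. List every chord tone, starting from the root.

Db  F  Ab  Cb  Eb  G  Bb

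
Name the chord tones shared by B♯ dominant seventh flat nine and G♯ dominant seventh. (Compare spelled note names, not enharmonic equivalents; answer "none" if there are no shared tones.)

B-sharp

B♯ dominant seventh flat nine = B-sharp, D-double-sharp, F-double-sharp, A-sharp, C-sharp.
G♯ dominant seventh = G-sharp, B-sharp, D-sharp, F-sharp.
Shared: B-sharp.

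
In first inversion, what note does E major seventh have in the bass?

G♯

E major seventh in root position is E–G♯–B–D♯.
First inversion places the third in the bass, which is G♯.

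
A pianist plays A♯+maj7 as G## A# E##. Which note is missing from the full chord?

C##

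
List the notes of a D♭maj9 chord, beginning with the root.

D♭maj9 is a major ninth built on D♭.
root → D♭
3rd (major 3rd) → F
5th (perfect 5th) → A♭
7th (major 7th) → C
9th (major 9th) → E♭

D♭, F, A♭, C, E♭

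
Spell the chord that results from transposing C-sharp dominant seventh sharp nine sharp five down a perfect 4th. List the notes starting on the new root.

G-sharp  B-sharp  D-double-sharp  F-sharp  A-double-sharp

A perfect 4th down from C-sharp is G-sharp, so the new chord is G-sharp dominant seventh sharp nine sharp five.
root → G-sharp
3rd (major 3rd) → B-sharp
5th (augmented 5th) → D-double-sharp
7th (minor 7th) → F-sharp
9th (augmented 9th) → A-double-sharp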